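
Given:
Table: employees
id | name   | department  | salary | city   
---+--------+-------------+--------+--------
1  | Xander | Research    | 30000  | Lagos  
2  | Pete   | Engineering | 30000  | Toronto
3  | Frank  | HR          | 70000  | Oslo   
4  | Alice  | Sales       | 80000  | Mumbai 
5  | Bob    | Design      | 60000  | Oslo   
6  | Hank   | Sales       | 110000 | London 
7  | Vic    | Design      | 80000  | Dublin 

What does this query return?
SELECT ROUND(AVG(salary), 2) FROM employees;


SUM(salary) = 460000
COUNT = 7
ROUND(AVG, 2) = ROUND(460000 / 7, 2) = 65714.29

65714.29


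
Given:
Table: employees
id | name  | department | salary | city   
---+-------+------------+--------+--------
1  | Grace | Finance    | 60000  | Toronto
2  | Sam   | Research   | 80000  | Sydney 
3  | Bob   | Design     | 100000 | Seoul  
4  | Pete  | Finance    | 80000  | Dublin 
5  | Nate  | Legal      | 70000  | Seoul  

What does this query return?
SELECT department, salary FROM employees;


Projecting columns: department, salary

5 rows:
Finance, 60000
Research, 80000
Design, 100000
Finance, 80000
Legal, 70000


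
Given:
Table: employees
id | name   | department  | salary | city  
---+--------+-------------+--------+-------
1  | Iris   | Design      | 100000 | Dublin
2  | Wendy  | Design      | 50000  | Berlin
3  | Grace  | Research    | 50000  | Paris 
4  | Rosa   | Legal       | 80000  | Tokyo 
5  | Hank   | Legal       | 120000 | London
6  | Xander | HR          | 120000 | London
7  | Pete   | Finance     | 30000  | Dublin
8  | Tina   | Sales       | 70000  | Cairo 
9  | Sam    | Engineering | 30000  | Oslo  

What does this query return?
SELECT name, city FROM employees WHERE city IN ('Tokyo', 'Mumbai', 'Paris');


Filtering: city IN ('Tokyo', 'Mumbai', 'Paris')
Matching: 2 rows

2 rows:
Grace, Paris
Rosa, Tokyo


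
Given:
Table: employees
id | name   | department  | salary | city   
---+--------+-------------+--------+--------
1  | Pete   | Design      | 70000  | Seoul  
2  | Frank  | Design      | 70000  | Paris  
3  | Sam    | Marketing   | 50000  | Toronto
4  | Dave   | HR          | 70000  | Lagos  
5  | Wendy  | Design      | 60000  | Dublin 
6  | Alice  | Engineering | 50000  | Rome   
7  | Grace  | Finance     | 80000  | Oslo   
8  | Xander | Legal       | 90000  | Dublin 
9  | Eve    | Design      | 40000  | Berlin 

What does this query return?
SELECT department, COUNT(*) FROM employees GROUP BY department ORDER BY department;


Assigning each row to its department group:
  Pete -> Design
  Frank -> Design
  Sam -> Marketing
  Dave -> HR
  Wendy -> Design
  Alice -> Engineering
  Grace -> Finance
  Xander -> Legal
  Eve -> Design


6 groups:
Design, 4
Engineering, 1
Finance, 1
HR, 1
Legal, 1
Marketing, 1


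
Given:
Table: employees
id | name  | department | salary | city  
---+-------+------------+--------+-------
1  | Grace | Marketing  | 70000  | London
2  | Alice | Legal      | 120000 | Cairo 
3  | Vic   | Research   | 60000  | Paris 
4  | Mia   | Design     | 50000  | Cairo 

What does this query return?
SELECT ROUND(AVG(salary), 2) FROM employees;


SUM(salary) = 300000
COUNT = 4
ROUND(AVG, 2) = ROUND(300000 / 4, 2) = 75000.0

75000.0


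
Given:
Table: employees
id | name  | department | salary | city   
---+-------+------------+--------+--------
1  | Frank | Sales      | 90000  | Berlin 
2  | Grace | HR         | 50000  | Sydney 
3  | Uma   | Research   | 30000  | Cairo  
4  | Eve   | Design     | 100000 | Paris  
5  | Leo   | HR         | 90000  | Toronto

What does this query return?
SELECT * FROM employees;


SELECT * returns all 5 rows with all columns

5 rows:
1, Frank, Sales, 90000, Berlin
2, Grace, HR, 50000, Sydney
3, Uma, Research, 30000, Cairo
4, Eve, Design, 100000, Paris
5, Leo, HR, 90000, Toronto


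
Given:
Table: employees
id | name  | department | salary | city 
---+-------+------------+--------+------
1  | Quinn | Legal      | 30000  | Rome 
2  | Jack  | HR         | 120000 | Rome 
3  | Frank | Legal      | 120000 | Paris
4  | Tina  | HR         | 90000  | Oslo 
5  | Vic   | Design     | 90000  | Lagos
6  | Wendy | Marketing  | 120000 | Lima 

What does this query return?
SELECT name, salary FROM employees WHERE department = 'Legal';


Filtering: department = 'Legal'
Matching rows: 2

2 rows:
Quinn, 30000
Frank, 120000


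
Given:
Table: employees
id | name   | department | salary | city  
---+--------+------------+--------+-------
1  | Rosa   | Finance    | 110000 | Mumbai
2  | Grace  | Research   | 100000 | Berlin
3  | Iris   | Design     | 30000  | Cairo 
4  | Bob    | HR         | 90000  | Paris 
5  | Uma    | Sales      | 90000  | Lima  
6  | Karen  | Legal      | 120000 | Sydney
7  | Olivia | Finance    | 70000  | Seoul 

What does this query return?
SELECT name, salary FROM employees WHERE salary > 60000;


Filtering: salary > 60000
Matching: 6 rows

6 rows:
Rosa, 110000
Grace, 100000
Bob, 90000
Uma, 90000
Karen, 120000
Olivia, 70000


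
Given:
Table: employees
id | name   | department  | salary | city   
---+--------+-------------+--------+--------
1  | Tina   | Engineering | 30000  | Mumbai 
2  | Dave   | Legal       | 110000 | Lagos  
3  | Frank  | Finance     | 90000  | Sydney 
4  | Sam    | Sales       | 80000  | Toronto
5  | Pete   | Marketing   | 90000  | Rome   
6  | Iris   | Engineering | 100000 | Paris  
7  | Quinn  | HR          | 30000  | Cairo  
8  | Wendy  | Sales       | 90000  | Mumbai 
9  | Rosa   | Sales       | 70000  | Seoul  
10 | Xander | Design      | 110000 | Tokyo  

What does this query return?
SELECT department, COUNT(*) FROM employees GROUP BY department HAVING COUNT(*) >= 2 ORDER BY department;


Groups with count >= 2:
  Engineering: 2 -> PASS
  Sales: 3 -> PASS
  Design: 1 -> filtered out
  Finance: 1 -> filtered out
  HR: 1 -> filtered out
  Legal: 1 -> filtered out
  Marketing: 1 -> filtered out


2 groups:
Engineering, 2
Sales, 3


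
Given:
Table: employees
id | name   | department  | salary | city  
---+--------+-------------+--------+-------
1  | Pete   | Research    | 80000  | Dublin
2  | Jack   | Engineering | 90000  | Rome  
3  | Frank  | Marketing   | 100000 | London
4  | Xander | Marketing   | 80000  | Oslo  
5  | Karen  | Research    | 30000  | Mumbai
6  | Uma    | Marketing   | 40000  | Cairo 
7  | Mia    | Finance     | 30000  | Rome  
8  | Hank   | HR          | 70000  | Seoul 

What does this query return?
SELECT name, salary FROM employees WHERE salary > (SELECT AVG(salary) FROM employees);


Subquery: AVG(salary) = 65000.0
Filtering: salary > 65000.0
  Pete (80000) -> MATCH
  Jack (90000) -> MATCH
  Frank (100000) -> MATCH
  Xander (80000) -> MATCH
  Hank (70000) -> MATCH


5 rows:
Pete, 80000
Jack, 90000
Frank, 100000
Xander, 80000
Hank, 70000


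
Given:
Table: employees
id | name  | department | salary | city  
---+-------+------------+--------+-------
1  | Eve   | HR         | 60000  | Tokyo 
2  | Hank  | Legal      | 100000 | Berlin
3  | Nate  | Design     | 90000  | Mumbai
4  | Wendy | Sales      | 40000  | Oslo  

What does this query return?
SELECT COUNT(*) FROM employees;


COUNT(*) counts all rows

4


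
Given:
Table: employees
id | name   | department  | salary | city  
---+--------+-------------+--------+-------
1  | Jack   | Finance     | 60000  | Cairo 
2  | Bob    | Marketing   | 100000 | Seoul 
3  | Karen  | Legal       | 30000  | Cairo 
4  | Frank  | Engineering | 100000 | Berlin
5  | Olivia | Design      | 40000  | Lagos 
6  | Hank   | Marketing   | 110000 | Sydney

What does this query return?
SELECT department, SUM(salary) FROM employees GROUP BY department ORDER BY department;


Summing salary within each department:
  Design: 40000 = 40000
  Engineering: 100000 = 100000
  Finance: 60000 = 60000
  Legal: 30000 = 30000
  Marketing: 100000 + 110000 = 210000


5 groups:
Design, 40000
Engineering, 100000
Finance, 60000
Legal, 30000
Marketing, 210000


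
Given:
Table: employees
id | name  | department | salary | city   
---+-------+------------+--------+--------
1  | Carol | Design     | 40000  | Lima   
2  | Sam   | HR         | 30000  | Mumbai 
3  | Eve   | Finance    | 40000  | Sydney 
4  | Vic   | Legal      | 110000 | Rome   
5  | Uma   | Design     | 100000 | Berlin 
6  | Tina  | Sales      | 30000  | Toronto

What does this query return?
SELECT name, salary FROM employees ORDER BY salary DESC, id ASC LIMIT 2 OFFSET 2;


Sort by salary DESC (id ASC tiebreak), then skip 2 and take 2
Rows 3 through 4

2 rows:
Carol, 40000
Eve, 40000


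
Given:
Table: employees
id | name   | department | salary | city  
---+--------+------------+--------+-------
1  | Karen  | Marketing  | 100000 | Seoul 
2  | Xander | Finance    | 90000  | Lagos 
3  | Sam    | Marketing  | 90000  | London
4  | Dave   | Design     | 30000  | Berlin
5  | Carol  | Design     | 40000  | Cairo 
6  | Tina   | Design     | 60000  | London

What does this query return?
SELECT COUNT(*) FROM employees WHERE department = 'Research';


Counting rows where department = 'Research'


0


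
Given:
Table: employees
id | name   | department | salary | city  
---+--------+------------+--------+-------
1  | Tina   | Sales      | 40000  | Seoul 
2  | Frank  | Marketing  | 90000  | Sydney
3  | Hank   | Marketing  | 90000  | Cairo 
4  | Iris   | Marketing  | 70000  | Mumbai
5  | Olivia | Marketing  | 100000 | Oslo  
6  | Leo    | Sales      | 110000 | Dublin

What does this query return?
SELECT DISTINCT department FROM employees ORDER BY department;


All 'department' values (row order): Sales, Marketing, Marketing, Marketing, Marketing, Sales
Removing duplicates leaves 2 unique value(s).

2 values:
Marketing
Sales


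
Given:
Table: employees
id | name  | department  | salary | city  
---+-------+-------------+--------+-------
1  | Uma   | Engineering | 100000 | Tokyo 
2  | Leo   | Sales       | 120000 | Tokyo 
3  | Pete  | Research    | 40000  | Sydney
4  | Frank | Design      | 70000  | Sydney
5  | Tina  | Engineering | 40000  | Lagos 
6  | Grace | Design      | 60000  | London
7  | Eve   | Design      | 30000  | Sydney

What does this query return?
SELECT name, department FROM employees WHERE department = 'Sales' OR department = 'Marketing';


Filtering: department = 'Sales' OR 'Marketing'
Matching: 1 rows

1 rows:
Leo, Sales


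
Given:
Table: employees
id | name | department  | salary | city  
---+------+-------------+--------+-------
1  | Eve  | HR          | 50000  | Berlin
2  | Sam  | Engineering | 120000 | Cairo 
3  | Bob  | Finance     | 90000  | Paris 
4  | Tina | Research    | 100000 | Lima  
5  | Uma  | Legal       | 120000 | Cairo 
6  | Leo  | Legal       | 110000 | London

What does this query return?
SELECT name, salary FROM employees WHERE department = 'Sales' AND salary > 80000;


Filtering: department = 'Sales' AND salary > 80000
Matching: 0 rows

Empty result set (0 rows)


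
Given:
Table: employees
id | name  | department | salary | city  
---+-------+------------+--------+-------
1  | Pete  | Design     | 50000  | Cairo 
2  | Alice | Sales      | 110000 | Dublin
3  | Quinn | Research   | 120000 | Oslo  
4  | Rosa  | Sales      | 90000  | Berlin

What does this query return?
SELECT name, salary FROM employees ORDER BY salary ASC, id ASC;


Sorting by salary ASC, then id ASC for ties

4 rows:
Pete, 50000
Rosa, 90000
Alice, 110000
Quinn, 120000


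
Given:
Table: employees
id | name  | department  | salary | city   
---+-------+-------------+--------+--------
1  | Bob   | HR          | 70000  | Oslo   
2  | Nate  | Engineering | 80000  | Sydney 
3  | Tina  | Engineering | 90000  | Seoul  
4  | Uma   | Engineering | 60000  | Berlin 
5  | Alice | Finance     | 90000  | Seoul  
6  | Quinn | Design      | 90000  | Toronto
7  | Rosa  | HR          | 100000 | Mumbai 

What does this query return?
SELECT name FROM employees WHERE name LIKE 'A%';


LIKE 'A%' matches names starting with 'A'
Matching: 1

1 rows:
Alice


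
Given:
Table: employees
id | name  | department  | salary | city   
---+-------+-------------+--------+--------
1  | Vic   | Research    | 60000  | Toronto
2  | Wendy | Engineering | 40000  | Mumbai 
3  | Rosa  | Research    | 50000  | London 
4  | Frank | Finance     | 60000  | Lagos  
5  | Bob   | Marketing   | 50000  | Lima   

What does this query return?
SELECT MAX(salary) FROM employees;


Salaries: 60000, 40000, 50000, 60000, 50000
MAX = 60000

60000


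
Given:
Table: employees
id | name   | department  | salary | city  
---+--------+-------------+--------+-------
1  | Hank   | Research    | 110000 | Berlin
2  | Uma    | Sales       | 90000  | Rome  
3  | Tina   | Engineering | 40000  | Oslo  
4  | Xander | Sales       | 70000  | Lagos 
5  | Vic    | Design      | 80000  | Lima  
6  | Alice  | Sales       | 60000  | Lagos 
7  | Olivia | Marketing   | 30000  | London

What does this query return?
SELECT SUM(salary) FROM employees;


SUM(salary) = 110000 + 90000 + 40000 + 70000 + 80000 + 60000 + 30000 = 480000

480000


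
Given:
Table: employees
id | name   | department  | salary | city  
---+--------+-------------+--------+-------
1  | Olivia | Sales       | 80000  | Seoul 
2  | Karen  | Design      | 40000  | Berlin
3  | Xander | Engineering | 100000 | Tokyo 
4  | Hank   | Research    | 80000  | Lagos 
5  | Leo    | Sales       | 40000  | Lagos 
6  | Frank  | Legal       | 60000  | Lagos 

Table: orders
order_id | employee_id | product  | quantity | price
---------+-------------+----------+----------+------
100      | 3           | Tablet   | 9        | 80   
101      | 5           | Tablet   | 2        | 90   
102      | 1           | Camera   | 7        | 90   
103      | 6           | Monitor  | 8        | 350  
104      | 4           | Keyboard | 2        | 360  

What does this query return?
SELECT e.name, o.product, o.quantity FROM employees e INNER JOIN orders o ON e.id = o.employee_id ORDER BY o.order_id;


Joining employees.id = orders.employee_id:
  employee Xander (id=3) -> order Tablet
  employee Leo (id=5) -> order Tablet
  employee Olivia (id=1) -> order Camera
  employee Frank (id=6) -> order Monitor
  employee Hank (id=4) -> order Keyboard


5 rows:
Xander, Tablet, 9
Leo, Tablet, 2
Olivia, Camera, 7
Frank, Monitor, 8
Hank, Keyboard, 2


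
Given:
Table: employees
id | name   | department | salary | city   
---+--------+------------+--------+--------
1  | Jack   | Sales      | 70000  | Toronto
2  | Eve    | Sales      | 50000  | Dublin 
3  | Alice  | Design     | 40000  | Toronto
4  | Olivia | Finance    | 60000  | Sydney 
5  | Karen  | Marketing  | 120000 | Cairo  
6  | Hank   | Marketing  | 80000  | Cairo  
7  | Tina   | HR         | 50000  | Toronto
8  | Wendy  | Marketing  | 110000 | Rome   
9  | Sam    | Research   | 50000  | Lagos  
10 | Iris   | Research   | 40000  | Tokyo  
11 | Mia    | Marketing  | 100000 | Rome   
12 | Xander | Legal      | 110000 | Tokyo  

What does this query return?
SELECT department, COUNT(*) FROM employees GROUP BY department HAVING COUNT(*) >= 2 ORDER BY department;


Groups with count >= 2:
  Marketing: 4 -> PASS
  Research: 2 -> PASS
  Sales: 2 -> PASS
  Design: 1 -> filtered out
  Finance: 1 -> filtered out
  HR: 1 -> filtered out
  Legal: 1 -> filtered out


3 groups:
Marketing, 4
Research, 2
Sales, 2


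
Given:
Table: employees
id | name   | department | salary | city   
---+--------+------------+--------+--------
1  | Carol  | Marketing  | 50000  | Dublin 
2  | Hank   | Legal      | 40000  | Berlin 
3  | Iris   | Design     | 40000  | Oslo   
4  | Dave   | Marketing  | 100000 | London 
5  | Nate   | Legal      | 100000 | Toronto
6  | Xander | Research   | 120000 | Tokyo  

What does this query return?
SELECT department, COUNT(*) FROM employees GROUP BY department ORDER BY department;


Assigning each row to its department group:
  Carol -> Marketing
  Hank -> Legal
  Iris -> Design
  Dave -> Marketing
  Nate -> Legal
  Xander -> Research


4 groups:
Design, 1
Legal, 2
Marketing, 2
Research, 1


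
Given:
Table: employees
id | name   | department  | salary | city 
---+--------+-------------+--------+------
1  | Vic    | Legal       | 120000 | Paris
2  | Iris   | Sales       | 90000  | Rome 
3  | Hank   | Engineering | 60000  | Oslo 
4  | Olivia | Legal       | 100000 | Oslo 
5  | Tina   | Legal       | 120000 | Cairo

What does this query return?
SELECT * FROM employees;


SELECT * returns all 5 rows with all columns

5 rows:
1, Vic, Legal, 120000, Paris
2, Iris, Sales, 90000, Rome
3, Hank, Engineering, 60000, Oslo
4, Olivia, Legal, 100000, Oslo
5, Tina, Legal, 120000, Cairo


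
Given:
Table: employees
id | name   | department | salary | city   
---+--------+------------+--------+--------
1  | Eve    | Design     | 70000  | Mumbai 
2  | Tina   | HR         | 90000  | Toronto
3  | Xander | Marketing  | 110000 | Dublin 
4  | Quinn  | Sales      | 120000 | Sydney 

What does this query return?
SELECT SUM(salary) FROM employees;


SUM(salary) = 70000 + 90000 + 110000 + 120000 = 390000

390000


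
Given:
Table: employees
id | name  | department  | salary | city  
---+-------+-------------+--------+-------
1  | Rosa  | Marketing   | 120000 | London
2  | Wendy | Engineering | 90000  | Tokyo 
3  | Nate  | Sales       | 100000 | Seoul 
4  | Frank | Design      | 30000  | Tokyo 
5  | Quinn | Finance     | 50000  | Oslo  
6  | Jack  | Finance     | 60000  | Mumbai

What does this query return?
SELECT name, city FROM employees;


Projecting columns: name, city

6 rows:
Rosa, London
Wendy, Tokyo
Nate, Seoul
Frank, Tokyo
Quinn, Oslo
Jack, Mumbai


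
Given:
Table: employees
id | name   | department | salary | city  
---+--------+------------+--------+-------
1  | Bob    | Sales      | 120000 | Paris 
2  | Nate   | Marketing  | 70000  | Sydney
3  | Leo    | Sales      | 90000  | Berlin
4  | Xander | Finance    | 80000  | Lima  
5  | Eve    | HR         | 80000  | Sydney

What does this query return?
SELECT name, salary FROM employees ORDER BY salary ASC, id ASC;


Sorting by salary ASC, then id ASC for ties

5 rows:
Nate, 70000
Xander, 80000
Eve, 80000
Leo, 90000
Bob, 120000


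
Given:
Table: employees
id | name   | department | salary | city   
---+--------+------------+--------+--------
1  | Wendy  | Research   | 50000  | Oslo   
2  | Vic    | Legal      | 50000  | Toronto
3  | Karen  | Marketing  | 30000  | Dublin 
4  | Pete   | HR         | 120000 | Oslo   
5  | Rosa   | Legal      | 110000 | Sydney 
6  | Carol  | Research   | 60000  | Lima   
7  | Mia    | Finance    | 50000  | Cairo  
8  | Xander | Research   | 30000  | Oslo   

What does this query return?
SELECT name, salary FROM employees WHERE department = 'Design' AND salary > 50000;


Filtering: department = 'Design' AND salary > 50000
Matching: 0 rows

Empty result set (0 rows)


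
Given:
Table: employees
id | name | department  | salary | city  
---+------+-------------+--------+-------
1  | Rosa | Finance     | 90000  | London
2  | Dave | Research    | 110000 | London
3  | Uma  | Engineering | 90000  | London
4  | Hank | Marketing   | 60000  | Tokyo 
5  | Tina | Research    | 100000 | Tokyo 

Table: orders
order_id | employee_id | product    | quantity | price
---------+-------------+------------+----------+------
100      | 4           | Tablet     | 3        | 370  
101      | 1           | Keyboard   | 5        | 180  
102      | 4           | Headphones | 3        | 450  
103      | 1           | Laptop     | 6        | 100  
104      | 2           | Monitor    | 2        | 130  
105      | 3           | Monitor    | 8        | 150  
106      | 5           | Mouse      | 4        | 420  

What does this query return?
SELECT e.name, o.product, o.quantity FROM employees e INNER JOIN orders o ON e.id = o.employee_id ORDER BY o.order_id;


Joining employees.id = orders.employee_id:
  employee Hank (id=4) -> order Tablet
  employee Rosa (id=1) -> order Keyboard
  employee Hank (id=4) -> order Headphones
  employee Rosa (id=1) -> order Laptop
  employee Dave (id=2) -> order Monitor
  employee Uma (id=3) -> order Monitor
  employee Tina (id=5) -> order Mouse


7 rows:
Hank, Tablet, 3
Rosa, Keyboard, 5
Hank, Headphones, 3
Rosa, Laptop, 6
Dave, Monitor, 2
Uma, Monitor, 8
Tina, Mouse, 4


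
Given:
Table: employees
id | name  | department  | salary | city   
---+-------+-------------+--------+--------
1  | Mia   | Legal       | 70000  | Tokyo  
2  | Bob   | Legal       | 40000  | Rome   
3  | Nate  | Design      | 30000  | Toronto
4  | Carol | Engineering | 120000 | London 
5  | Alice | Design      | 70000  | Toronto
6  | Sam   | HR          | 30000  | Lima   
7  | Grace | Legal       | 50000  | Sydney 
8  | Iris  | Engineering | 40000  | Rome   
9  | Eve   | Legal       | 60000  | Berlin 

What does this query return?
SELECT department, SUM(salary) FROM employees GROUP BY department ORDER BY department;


Summing salary within each department:
  Design: 30000 + 70000 = 100000
  Engineering: 120000 + 40000 = 160000
  HR: 30000 = 30000
  Legal: 70000 + 40000 + 50000 + 60000 = 220000


4 groups:
Design, 100000
Engineering, 160000
HR, 30000
Legal, 220000


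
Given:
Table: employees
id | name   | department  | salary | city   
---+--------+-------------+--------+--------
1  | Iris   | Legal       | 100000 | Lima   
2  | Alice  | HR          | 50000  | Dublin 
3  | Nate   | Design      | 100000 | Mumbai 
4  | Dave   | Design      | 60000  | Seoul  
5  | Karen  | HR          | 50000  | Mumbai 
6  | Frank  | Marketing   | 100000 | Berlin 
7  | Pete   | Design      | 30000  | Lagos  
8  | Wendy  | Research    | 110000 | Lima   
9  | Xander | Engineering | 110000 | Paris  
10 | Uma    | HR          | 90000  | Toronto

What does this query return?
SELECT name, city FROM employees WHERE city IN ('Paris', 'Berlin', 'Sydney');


Filtering: city IN ('Paris', 'Berlin', 'Sydney')
Matching: 2 rows

2 rows:
Frank, Berlin
Xander, Paris


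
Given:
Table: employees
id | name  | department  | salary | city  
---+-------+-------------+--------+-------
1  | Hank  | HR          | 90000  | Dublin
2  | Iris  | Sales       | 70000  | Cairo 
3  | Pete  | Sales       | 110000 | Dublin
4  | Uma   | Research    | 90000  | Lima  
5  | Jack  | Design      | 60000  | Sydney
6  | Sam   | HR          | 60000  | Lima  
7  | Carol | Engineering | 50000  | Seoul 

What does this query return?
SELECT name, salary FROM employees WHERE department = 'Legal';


Filtering: department = 'Legal'
Matching rows: 0

Empty result set (0 rows)


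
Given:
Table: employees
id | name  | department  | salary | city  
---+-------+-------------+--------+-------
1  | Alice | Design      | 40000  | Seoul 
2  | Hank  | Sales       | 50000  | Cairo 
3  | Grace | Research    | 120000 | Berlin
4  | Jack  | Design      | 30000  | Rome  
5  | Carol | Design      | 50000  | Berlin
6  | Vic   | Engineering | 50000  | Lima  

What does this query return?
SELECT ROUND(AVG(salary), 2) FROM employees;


SUM(salary) = 340000
COUNT = 6
ROUND(AVG, 2) = ROUND(340000 / 6, 2) = 56666.67

56666.67


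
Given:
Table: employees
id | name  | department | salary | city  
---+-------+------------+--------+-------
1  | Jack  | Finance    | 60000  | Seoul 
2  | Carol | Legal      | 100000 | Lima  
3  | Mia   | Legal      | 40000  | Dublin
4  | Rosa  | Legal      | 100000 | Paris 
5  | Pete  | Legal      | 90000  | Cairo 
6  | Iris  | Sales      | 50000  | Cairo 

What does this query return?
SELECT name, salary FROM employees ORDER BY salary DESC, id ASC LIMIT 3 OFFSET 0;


Sort by salary DESC (id ASC tiebreak), then skip 0 and take 3
Rows 1 through 3

3 rows:
Carol, 100000
Rosa, 100000
Pete, 90000


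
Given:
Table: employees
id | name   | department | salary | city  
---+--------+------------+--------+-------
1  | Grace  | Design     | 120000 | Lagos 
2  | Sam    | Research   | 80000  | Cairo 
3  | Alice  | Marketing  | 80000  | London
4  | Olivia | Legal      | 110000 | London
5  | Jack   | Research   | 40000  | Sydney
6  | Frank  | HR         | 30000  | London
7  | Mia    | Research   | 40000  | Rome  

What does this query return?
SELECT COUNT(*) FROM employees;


COUNT(*) counts all rows

7


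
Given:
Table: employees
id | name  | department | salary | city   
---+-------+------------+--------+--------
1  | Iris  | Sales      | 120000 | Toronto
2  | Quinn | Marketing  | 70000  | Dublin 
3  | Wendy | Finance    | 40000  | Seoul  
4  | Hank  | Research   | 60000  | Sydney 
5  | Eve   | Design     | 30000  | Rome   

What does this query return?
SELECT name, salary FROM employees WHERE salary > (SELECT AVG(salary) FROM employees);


Subquery: AVG(salary) = 64000.0
Filtering: salary > 64000.0
  Iris (120000) -> MATCH
  Quinn (70000) -> MATCH


2 rows:
Iris, 120000
Quinn, 70000


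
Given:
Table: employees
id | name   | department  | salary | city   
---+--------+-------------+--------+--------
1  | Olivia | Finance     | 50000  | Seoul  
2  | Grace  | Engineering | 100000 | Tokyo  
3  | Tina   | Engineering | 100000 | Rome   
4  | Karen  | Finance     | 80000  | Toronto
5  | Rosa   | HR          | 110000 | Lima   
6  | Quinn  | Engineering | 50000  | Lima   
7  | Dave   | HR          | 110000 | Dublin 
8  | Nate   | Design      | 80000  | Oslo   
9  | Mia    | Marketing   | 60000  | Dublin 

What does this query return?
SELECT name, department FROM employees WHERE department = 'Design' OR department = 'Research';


Filtering: department = 'Design' OR 'Research'
Matching: 1 rows

1 rows:
Nate, Design


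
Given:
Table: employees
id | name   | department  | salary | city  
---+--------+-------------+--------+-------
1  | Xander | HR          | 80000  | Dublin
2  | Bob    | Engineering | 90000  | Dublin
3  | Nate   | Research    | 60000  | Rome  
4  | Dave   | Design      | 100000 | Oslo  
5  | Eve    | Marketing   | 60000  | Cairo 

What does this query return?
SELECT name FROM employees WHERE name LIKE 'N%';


LIKE 'N%' matches names starting with 'N'
Matching: 1

1 rows:
Nate


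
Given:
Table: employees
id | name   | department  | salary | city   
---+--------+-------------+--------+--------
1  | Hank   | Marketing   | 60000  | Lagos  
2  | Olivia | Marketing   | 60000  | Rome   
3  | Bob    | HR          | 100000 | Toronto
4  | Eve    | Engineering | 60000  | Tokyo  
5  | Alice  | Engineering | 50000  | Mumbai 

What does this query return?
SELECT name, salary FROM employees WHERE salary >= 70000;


Filtering: salary >= 70000
Matching: 1 rows

1 rows:
Bob, 100000


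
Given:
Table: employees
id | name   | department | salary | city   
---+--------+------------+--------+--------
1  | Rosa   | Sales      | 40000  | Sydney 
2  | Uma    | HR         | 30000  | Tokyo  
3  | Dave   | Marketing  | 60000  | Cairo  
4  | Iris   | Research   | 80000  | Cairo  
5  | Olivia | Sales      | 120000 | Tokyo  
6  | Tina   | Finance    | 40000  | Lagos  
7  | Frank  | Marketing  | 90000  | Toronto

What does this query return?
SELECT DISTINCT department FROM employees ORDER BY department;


All 'department' values (row order): Sales, HR, Marketing, Research, Sales, Finance, Marketing
Removing duplicates leaves 5 unique value(s).

5 values:
Finance
HR
Marketing
Research
Sales


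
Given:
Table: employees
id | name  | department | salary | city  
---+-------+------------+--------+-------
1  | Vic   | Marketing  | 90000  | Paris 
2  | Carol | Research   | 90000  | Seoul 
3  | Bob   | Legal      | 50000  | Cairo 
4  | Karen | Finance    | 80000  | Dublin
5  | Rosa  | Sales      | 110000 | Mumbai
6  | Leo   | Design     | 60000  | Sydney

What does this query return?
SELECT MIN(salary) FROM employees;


Salaries: 90000, 90000, 50000, 80000, 110000, 60000
MIN = 50000

50000


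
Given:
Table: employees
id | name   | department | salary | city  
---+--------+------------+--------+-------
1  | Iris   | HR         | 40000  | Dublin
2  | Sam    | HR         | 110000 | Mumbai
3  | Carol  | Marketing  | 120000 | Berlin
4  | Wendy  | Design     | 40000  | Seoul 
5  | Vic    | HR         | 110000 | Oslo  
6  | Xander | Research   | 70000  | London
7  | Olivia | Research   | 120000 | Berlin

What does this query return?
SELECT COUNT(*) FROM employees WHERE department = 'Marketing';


Counting rows where department = 'Marketing'
  Carol -> MATCH


1


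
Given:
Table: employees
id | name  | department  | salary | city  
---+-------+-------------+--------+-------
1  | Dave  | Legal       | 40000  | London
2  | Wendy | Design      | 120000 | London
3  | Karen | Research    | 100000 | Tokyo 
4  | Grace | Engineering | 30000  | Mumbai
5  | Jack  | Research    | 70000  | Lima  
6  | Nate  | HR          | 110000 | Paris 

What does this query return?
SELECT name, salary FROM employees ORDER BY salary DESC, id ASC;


Sorting by salary DESC, then id ASC for ties

6 rows:
Wendy, 120000
Nate, 110000
Karen, 100000
Jack, 70000
Dave, 40000
Grace, 30000


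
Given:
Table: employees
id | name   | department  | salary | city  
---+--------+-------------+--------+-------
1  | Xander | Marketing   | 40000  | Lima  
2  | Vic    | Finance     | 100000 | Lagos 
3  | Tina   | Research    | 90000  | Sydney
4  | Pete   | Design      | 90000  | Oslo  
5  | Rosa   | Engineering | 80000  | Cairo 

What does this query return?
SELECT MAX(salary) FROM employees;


Salaries: 40000, 100000, 90000, 90000, 80000
MAX = 100000

100000


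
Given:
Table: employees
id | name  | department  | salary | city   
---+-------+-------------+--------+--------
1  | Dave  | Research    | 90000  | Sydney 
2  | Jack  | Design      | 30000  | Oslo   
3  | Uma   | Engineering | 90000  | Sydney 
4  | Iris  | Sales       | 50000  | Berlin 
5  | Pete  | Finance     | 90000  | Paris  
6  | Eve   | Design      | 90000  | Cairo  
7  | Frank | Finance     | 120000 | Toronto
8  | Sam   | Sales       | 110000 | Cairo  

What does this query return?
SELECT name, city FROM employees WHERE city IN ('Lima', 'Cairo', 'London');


Filtering: city IN ('Lima', 'Cairo', 'London')
Matching: 2 rows

2 rows:
Eve, Cairo
Sam, Cairo


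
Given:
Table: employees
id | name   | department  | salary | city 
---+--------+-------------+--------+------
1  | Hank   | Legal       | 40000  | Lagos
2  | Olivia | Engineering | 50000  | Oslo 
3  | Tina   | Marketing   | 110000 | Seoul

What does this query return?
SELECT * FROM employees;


SELECT * returns all 3 rows with all columns

3 rows:
1, Hank, Legal, 40000, Lagos
2, Olivia, Engineering, 50000, Oslo
3, Tina, Marketing, 110000, Seoul


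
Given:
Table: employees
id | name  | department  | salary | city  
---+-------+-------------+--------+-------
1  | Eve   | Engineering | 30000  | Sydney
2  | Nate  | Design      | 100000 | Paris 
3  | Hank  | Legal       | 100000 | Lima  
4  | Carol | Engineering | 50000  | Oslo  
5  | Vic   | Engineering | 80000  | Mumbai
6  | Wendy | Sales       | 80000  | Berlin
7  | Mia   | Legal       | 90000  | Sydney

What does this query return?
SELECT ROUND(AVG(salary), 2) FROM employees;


SUM(salary) = 530000
COUNT = 7
ROUND(AVG, 2) = ROUND(530000 / 7, 2) = 75714.29

75714.29


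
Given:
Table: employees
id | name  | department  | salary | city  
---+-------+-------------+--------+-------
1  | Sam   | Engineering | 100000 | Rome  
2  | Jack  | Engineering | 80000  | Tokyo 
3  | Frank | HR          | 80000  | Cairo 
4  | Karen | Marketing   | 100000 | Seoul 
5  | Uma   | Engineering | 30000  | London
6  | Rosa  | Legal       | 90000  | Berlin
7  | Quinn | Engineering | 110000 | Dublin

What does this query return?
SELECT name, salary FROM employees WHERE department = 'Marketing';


Filtering: department = 'Marketing'
Matching rows: 1

1 rows:
Karen, 100000


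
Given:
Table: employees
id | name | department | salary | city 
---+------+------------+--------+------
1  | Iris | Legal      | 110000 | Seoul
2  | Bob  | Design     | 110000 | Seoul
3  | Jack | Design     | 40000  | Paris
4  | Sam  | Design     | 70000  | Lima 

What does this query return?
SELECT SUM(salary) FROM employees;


SUM(salary) = 110000 + 110000 + 40000 + 70000 = 330000

330000


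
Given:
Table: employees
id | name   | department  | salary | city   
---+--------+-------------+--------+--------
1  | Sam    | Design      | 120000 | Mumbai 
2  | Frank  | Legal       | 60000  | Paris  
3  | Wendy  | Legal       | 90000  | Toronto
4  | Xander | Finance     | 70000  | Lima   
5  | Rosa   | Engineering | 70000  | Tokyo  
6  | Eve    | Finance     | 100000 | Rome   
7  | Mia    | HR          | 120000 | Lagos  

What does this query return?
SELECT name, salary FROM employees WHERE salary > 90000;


Filtering: salary > 90000
Matching: 3 rows

3 rows:
Sam, 120000
Eve, 100000
Mia, 120000


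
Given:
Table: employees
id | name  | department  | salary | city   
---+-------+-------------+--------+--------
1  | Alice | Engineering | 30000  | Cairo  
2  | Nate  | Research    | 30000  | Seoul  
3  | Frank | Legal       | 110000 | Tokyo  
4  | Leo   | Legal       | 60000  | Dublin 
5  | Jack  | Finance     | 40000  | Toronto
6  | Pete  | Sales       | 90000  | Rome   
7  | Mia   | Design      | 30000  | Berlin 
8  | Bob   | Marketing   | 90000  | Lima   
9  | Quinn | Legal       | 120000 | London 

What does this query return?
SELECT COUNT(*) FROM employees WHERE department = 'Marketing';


Counting rows where department = 'Marketing'
  Bob -> MATCH


1


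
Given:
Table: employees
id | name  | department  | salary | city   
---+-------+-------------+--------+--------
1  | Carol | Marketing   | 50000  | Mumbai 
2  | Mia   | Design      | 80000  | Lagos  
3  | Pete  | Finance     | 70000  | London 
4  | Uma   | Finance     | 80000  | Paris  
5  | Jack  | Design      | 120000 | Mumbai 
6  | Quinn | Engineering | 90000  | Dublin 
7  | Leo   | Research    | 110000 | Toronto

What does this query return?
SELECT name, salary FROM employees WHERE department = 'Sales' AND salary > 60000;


Filtering: department = 'Sales' AND salary > 60000
Matching: 0 rows

Empty result set (0 rows)


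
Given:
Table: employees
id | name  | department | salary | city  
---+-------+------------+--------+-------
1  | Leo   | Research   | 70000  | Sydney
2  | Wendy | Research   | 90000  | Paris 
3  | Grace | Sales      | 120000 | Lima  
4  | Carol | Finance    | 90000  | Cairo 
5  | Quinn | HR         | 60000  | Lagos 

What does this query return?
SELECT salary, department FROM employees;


Projecting columns: salary, department

5 rows:
70000, Research
90000, Research
120000, Sales
90000, Finance
60000, HR


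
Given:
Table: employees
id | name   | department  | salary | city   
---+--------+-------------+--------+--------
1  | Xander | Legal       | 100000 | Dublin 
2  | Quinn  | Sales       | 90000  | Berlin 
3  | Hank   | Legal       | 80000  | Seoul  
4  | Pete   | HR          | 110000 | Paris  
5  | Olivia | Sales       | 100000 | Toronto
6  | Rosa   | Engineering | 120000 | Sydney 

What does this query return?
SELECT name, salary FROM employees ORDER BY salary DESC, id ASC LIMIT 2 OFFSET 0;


Sort by salary DESC (id ASC tiebreak), then skip 0 and take 2
Rows 1 through 2

2 rows:
Rosa, 120000
Pete, 110000


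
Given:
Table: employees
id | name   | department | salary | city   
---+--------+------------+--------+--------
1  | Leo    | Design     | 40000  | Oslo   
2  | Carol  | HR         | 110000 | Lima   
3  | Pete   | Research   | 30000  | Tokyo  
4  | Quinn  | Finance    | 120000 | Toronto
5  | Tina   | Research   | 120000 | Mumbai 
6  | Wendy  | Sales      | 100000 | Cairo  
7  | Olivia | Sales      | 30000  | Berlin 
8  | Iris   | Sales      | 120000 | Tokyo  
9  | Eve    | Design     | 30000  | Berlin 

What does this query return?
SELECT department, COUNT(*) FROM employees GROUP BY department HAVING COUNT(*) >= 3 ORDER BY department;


Groups with count >= 3:
  Sales: 3 -> PASS
  Design: 2 -> filtered out
  Finance: 1 -> filtered out
  HR: 1 -> filtered out
  Research: 2 -> filtered out


1 groups:
Sales, 3


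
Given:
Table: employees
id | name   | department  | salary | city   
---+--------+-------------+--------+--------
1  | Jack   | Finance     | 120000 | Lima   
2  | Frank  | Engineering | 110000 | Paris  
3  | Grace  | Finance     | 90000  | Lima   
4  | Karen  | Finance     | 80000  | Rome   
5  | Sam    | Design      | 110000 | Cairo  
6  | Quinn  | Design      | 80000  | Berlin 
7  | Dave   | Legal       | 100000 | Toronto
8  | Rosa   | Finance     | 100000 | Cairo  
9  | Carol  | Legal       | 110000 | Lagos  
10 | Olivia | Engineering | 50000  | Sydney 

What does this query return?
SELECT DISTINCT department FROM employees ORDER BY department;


All 'department' values (row order): Finance, Engineering, Finance, Finance, Design, Design, Legal, Finance, Legal, Engineering
Removing duplicates leaves 4 unique value(s).

4 values:
Design
Engineering
Finance
Legal


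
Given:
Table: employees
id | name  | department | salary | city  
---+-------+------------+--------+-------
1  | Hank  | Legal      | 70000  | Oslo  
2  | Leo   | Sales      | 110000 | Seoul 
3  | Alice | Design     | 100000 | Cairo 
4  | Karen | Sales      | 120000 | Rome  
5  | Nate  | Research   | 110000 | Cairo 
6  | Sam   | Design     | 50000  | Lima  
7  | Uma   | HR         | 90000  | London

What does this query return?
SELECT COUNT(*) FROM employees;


COUNT(*) counts all rows

7


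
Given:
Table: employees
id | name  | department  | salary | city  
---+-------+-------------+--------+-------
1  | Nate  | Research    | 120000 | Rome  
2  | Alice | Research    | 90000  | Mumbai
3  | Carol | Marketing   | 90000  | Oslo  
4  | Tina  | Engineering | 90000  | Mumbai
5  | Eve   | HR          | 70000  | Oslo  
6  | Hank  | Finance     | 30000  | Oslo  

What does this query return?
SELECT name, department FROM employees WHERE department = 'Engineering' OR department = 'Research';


Filtering: department = 'Engineering' OR 'Research'
Matching: 3 rows

3 rows:
Nate, Research
Alice, Research
Tina, Engineering


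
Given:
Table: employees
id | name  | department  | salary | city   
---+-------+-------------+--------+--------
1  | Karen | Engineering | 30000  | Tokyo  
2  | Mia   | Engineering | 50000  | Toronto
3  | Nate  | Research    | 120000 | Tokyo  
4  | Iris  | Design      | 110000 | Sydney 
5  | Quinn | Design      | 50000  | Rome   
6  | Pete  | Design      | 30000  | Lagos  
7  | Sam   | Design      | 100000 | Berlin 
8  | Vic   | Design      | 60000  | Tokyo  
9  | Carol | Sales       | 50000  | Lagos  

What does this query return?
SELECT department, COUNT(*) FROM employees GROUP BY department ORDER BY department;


Assigning each row to its department group:
  Karen -> Engineering
  Mia -> Engineering
  Nate -> Research
  Iris -> Design
  Quinn -> Design
  Pete -> Design
  Sam -> Design
  Vic -> Design
  Carol -> Sales


4 groups:
Design, 5
Engineering, 2
Research, 1
Sales, 1


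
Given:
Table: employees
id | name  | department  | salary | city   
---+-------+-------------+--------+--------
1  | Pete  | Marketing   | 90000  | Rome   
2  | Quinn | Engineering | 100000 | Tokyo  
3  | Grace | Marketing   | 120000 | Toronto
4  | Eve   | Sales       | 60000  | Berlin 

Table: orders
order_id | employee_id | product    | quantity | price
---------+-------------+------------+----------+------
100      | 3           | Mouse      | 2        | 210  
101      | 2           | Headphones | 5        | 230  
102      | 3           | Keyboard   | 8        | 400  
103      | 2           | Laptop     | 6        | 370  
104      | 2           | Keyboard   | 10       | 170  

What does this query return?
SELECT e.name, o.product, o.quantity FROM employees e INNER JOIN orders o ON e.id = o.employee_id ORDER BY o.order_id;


Joining employees.id = orders.employee_id:
  employee Grace (id=3) -> order Mouse
  employee Quinn (id=2) -> order Headphones
  employee Grace (id=3) -> order Keyboard
  employee Quinn (id=2) -> order Laptop
  employee Quinn (id=2) -> order Keyboard


5 rows:
Grace, Mouse, 2
Quinn, Headphones, 5
Grace, Keyboard, 8
Quinn, Laptop, 6
Quinn, Keyboard, 10


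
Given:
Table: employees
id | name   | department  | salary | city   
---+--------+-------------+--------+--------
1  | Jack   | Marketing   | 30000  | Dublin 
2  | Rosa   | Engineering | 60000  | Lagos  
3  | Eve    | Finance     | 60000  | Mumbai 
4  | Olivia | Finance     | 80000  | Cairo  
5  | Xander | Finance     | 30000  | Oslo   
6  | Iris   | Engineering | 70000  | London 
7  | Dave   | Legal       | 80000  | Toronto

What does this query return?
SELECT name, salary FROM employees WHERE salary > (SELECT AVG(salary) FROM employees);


Subquery: AVG(salary) = 58571.43
Filtering: salary > 58571.43
  Rosa (60000) -> MATCH
  Eve (60000) -> MATCH
  Olivia (80000) -> MATCH
  Iris (70000) -> MATCH
  Dave (80000) -> MATCH


5 rows:
Rosa, 60000
Eve, 60000
Olivia, 80000
Iris, 70000
Dave, 80000
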